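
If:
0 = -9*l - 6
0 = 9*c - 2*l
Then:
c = -4/27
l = -2/3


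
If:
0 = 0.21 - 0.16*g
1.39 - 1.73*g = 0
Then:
No Solution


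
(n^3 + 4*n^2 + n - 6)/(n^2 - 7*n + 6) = (n^2 + 5*n + 6)/(n - 6)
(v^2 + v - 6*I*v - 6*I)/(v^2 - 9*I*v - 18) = (v + 1)/(v - 3*I)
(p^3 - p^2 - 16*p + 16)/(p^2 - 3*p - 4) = (p^2 + 3*p - 4)/(p + 1)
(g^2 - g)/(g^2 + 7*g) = (g - 1)/(g + 7)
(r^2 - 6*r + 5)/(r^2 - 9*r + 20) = (r - 1)/(r - 4)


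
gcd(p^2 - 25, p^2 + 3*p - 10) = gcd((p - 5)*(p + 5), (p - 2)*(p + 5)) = p + 5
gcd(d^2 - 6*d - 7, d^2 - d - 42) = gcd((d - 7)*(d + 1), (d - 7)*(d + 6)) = d - 7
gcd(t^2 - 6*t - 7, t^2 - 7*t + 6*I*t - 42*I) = t - 7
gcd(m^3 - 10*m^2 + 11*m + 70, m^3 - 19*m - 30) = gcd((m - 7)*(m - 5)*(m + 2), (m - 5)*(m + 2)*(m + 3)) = m^2 - 3*m - 10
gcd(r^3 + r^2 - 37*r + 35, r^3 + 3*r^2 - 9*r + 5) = r - 1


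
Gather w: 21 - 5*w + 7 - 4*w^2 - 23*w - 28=-4*w^2 - 28*w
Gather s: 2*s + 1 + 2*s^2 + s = 2*s^2 + 3*s + 1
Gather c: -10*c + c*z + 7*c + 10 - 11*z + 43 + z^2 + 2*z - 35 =c*(z - 3) + z^2 - 9*z + 18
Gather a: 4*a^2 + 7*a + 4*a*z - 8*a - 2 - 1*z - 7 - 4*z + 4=4*a^2 + a*(4*z - 1) - 5*z - 5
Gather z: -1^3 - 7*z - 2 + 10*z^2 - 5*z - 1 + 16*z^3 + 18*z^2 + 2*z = 16*z^3 + 28*z^2 - 10*z - 4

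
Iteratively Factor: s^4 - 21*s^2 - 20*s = (s)*(s^3 - 21*s - 20) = s*(s + 1)*(s^2 - s - 20) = s*(s + 1)*(s + 4)*(s - 5)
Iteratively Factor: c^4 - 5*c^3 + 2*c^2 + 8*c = (c - 2)*(c^3 - 3*c^2 - 4*c) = (c - 4)*(c - 2)*(c^2 + c) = (c - 4)*(c - 2)*(c + 1)*(c)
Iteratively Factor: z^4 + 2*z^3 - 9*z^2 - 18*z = (z)*(z^3 + 2*z^2 - 9*z - 18) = z*(z + 2)*(z^2 - 9) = z*(z - 3)*(z + 2)*(z + 3)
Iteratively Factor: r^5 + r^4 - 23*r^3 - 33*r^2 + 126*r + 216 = (r + 2)*(r^4 - r^3 - 21*r^2 + 9*r + 108) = (r - 3)*(r + 2)*(r^3 + 2*r^2 - 15*r - 36) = (r - 4)*(r - 3)*(r + 2)*(r^2 + 6*r + 9) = (r - 4)*(r - 3)*(r + 2)*(r + 3)*(r + 3)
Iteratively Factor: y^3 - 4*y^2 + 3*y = (y - 1)*(y^2 - 3*y) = (y - 3)*(y - 1)*(y)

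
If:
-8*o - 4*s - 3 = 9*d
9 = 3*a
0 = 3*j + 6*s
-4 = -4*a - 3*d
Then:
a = 3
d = -8/3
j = -2*s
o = 21/8 - s/2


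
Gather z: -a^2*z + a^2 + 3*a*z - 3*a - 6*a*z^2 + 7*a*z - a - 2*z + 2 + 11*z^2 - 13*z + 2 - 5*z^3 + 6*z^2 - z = a^2 - 4*a - 5*z^3 + z^2*(17 - 6*a) + z*(-a^2 + 10*a - 16) + 4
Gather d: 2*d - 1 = 2*d - 1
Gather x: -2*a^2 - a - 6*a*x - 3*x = -2*a^2 - a + x*(-6*a - 3)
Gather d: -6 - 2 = -8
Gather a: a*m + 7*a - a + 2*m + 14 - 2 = a*(m + 6) + 2*m + 12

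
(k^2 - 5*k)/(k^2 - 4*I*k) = (k - 5)/(k - 4*I)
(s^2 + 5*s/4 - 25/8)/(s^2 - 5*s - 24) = (-8*s^2 - 10*s + 25)/(8*(-s^2 + 5*s + 24))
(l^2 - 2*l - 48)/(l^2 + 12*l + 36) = (l - 8)/(l + 6)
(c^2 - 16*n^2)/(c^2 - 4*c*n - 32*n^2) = (c - 4*n)/(c - 8*n)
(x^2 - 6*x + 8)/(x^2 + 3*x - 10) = (x - 4)/(x + 5)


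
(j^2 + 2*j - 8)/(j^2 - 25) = (j^2 + 2*j - 8)/(j^2 - 25)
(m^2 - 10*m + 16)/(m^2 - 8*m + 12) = (m - 8)/(m - 6)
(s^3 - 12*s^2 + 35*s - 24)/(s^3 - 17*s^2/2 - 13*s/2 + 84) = 2*(s^2 - 4*s + 3)/(2*s^2 - s - 21)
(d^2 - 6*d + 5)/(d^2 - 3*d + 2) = (d - 5)/(d - 2)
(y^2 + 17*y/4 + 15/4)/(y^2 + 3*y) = (y + 5/4)/y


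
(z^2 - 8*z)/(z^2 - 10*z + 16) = z/(z - 2)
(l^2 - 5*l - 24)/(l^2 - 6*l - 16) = (l + 3)/(l + 2)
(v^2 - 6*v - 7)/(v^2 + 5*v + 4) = (v - 7)/(v + 4)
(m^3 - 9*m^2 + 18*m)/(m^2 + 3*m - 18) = m*(m - 6)/(m + 6)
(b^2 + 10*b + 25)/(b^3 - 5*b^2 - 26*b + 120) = (b + 5)/(b^2 - 10*b + 24)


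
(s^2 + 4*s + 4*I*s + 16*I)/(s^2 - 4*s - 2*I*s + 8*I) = (s^2 + 4*s*(1 + I) + 16*I)/(s^2 - 2*s*(2 + I) + 8*I)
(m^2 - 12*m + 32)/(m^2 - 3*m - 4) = (m - 8)/(m + 1)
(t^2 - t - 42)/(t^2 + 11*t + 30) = (t - 7)/(t + 5)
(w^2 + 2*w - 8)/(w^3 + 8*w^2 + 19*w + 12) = (w - 2)/(w^2 + 4*w + 3)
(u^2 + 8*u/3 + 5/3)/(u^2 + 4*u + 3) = (u + 5/3)/(u + 3)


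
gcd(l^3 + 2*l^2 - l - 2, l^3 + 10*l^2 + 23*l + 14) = l^2 + 3*l + 2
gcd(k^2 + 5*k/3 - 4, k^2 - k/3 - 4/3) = k - 4/3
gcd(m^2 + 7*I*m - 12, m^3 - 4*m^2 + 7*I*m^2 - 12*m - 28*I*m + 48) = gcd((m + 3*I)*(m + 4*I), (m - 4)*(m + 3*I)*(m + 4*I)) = m^2 + 7*I*m - 12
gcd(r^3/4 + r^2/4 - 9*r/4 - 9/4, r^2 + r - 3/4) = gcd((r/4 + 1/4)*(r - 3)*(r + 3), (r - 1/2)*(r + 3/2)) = 1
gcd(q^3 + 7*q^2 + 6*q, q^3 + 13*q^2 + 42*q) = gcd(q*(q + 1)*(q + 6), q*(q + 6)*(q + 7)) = q^2 + 6*q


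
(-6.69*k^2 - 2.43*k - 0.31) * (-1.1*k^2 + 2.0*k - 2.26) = 7.359*k^4 - 10.707*k^3 + 10.6004*k^2 + 4.8718*k + 0.7006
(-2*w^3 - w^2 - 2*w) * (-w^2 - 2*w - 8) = 2*w^5 + 5*w^4 + 20*w^3 + 12*w^2 + 16*w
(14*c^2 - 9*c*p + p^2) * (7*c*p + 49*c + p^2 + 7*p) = 98*c^3*p + 686*c^3 - 49*c^2*p^2 - 343*c^2*p - 2*c*p^3 - 14*c*p^2 + p^4 + 7*p^3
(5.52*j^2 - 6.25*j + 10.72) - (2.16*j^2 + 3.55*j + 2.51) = 3.36*j^2 - 9.8*j + 8.21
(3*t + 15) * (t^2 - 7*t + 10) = 3*t^3 - 6*t^2 - 75*t + 150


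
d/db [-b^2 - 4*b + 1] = -2*b - 4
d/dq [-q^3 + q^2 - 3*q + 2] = -3*q^2 + 2*q - 3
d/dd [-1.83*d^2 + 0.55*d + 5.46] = 0.55 - 3.66*d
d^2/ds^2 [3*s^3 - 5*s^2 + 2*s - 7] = 18*s - 10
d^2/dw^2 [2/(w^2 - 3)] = 12*(w^2 + 1)/(w^2 - 3)^3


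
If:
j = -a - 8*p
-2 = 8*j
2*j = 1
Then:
No Solution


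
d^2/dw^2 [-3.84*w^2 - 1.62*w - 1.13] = -7.68000000000000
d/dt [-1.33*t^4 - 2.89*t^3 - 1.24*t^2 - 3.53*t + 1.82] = -5.32*t^3 - 8.67*t^2 - 2.48*t - 3.53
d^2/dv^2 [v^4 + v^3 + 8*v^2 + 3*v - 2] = 12*v^2 + 6*v + 16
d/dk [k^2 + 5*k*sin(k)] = 5*k*cos(k) + 2*k + 5*sin(k)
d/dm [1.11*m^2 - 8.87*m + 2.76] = 2.22*m - 8.87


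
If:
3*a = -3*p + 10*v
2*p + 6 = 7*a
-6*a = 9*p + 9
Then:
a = 12/25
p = -33/25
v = -63/250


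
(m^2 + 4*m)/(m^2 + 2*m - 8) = m/(m - 2)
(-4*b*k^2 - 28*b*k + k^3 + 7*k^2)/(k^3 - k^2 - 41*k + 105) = k*(-4*b + k)/(k^2 - 8*k + 15)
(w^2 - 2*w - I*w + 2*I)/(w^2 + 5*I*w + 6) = (w - 2)/(w + 6*I)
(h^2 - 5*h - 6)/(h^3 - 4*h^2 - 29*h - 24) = (h - 6)/(h^2 - 5*h - 24)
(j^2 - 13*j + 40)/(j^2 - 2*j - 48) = (j - 5)/(j + 6)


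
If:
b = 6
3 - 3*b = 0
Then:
No Solution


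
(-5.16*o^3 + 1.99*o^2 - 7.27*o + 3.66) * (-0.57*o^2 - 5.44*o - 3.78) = 2.9412*o^5 + 26.9361*o^4 + 12.8231*o^3 + 29.9404*o^2 + 7.57019999999999*o - 13.8348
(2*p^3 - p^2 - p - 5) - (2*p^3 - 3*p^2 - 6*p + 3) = 2*p^2 + 5*p - 8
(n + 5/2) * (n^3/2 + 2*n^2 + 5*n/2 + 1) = n^4/2 + 13*n^3/4 + 15*n^2/2 + 29*n/4 + 5/2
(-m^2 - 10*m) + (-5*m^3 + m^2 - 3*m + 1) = -5*m^3 - 13*m + 1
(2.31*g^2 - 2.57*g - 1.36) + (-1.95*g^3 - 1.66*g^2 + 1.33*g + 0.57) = -1.95*g^3 + 0.65*g^2 - 1.24*g - 0.79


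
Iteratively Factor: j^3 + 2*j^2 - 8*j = (j)*(j^2 + 2*j - 8) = j*(j - 2)*(j + 4)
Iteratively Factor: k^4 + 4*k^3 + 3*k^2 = (k + 3)*(k^3 + k^2) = (k + 1)*(k + 3)*(k^2) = k*(k + 1)*(k + 3)*(k)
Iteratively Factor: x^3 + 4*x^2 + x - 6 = (x + 2)*(x^2 + 2*x - 3) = (x + 2)*(x + 3)*(x - 1)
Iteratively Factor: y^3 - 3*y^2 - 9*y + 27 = (y - 3)*(y^2 - 9) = (y - 3)^2*(y + 3)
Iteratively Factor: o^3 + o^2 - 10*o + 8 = (o - 2)*(o^2 + 3*o - 4) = (o - 2)*(o + 4)*(o - 1)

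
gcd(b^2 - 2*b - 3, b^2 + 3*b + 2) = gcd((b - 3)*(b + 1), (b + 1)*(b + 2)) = b + 1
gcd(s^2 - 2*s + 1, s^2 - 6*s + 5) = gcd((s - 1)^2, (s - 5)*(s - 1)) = s - 1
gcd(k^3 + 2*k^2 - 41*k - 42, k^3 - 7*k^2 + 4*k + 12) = k^2 - 5*k - 6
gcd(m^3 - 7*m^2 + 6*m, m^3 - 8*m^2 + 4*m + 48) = m - 6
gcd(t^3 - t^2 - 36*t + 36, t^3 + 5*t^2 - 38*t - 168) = t - 6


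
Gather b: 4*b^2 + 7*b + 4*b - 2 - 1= 4*b^2 + 11*b - 3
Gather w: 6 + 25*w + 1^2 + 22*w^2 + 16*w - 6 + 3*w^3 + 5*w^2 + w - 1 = 3*w^3 + 27*w^2 + 42*w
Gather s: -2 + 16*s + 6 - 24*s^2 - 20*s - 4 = -24*s^2 - 4*s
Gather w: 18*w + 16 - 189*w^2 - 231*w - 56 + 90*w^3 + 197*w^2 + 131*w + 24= 90*w^3 + 8*w^2 - 82*w - 16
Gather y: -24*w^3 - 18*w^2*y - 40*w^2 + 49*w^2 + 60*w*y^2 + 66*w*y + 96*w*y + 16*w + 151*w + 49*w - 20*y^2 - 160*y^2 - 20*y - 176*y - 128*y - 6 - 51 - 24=-24*w^3 + 9*w^2 + 216*w + y^2*(60*w - 180) + y*(-18*w^2 + 162*w - 324) - 81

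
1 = 1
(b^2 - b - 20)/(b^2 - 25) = (b + 4)/(b + 5)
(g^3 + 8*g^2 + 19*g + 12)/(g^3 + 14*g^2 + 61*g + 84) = (g + 1)/(g + 7)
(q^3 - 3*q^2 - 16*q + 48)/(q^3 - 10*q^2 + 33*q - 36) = (q + 4)/(q - 3)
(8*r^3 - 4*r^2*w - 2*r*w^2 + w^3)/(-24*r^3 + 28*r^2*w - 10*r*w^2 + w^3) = (-2*r - w)/(6*r - w)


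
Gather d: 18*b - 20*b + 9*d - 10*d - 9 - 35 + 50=-2*b - d + 6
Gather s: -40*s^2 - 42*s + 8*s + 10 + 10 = -40*s^2 - 34*s + 20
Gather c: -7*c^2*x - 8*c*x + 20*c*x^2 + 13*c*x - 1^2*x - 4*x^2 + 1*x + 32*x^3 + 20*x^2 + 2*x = -7*c^2*x + c*(20*x^2 + 5*x) + 32*x^3 + 16*x^2 + 2*x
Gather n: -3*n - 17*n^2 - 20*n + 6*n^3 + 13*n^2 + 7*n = 6*n^3 - 4*n^2 - 16*n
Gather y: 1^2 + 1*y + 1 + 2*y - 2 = 3*y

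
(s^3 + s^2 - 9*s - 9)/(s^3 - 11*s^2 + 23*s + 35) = (s^2 - 9)/(s^2 - 12*s + 35)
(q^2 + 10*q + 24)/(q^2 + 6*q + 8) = (q + 6)/(q + 2)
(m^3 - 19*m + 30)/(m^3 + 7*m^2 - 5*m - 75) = (m - 2)/(m + 5)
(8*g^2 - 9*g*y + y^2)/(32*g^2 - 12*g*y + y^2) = (-g + y)/(-4*g + y)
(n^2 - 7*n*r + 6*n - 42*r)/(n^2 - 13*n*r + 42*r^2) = (-n - 6)/(-n + 6*r)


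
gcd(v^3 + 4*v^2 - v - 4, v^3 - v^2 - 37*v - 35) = v + 1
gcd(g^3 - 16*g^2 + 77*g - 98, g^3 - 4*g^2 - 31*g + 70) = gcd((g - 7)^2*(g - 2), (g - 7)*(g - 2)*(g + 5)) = g^2 - 9*g + 14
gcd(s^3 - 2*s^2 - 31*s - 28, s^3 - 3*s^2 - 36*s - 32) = s^2 + 5*s + 4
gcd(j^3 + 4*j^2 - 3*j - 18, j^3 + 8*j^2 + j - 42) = j^2 + j - 6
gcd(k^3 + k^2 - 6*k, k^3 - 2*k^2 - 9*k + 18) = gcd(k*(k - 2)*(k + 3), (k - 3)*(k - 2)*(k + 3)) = k^2 + k - 6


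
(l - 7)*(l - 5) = l^2 - 12*l + 35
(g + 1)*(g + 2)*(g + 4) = g^3 + 7*g^2 + 14*g + 8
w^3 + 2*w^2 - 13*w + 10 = (w - 2)*(w - 1)*(w + 5)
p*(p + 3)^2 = p^3 + 6*p^2 + 9*p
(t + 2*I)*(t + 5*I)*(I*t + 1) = I*t^3 - 6*t^2 - 3*I*t - 10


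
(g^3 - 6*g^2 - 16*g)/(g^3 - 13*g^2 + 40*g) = (g + 2)/(g - 5)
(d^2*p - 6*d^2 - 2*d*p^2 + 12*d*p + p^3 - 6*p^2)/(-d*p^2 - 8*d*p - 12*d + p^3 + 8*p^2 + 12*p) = (-d*p + 6*d + p^2 - 6*p)/(p^2 + 8*p + 12)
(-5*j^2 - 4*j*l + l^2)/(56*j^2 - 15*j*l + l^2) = (-5*j^2 - 4*j*l + l^2)/(56*j^2 - 15*j*l + l^2)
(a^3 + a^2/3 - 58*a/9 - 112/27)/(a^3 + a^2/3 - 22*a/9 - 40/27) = (9*a^2 - 3*a - 56)/(9*a^2 - 3*a - 20)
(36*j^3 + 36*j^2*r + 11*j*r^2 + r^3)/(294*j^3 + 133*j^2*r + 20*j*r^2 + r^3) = (6*j^2 + 5*j*r + r^2)/(49*j^2 + 14*j*r + r^2)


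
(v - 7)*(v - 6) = v^2 - 13*v + 42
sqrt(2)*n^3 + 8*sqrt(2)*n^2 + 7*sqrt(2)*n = n*(n + 7)*(sqrt(2)*n + sqrt(2))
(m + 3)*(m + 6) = m^2 + 9*m + 18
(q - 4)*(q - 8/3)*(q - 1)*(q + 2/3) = q^4 - 7*q^3 + 110*q^2/9 + 8*q/9 - 64/9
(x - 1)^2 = x^2 - 2*x + 1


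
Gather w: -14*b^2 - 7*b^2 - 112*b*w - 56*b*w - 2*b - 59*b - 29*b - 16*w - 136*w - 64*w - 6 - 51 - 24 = -21*b^2 - 90*b + w*(-168*b - 216) - 81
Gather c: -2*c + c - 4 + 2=-c - 2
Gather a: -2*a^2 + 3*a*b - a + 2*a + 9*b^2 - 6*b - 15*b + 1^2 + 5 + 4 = -2*a^2 + a*(3*b + 1) + 9*b^2 - 21*b + 10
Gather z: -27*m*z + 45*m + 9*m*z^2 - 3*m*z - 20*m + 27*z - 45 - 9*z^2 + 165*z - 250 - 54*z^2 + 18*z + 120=25*m + z^2*(9*m - 63) + z*(210 - 30*m) - 175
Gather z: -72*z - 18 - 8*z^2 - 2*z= -8*z^2 - 74*z - 18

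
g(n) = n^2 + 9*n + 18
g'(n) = 2*n + 9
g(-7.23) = 5.20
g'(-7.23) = -5.46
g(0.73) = 25.10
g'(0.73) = 10.46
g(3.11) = 55.66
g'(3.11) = 15.22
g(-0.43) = 14.31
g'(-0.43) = 8.14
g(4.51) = 78.93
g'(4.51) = 18.02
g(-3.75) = -1.69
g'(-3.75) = 1.50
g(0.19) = 19.75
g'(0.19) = 9.38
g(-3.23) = -0.64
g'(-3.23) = 2.54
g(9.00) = 180.00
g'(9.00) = 27.00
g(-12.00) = 54.00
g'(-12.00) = -15.00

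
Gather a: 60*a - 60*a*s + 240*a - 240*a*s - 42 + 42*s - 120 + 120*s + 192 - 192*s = a*(300 - 300*s) - 30*s + 30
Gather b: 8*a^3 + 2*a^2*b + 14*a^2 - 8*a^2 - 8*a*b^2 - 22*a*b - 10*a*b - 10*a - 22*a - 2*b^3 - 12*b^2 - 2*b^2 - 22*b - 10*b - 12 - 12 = 8*a^3 + 6*a^2 - 32*a - 2*b^3 + b^2*(-8*a - 14) + b*(2*a^2 - 32*a - 32) - 24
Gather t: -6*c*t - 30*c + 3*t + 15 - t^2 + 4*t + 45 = -30*c - t^2 + t*(7 - 6*c) + 60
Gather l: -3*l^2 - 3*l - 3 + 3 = -3*l^2 - 3*l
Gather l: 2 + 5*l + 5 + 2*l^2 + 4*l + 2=2*l^2 + 9*l + 9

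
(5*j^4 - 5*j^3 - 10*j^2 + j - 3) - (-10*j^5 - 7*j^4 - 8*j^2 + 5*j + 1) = 10*j^5 + 12*j^4 - 5*j^3 - 2*j^2 - 4*j - 4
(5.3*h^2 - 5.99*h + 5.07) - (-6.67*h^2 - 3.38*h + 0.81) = 11.97*h^2 - 2.61*h + 4.26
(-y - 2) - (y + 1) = -2*y - 3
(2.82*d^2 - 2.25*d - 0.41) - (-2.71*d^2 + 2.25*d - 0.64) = 5.53*d^2 - 4.5*d + 0.23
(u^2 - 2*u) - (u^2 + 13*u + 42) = -15*u - 42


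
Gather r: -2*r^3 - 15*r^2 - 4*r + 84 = -2*r^3 - 15*r^2 - 4*r + 84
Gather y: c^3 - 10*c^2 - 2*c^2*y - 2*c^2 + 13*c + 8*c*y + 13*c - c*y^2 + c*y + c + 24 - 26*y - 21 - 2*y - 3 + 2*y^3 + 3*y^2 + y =c^3 - 12*c^2 + 27*c + 2*y^3 + y^2*(3 - c) + y*(-2*c^2 + 9*c - 27)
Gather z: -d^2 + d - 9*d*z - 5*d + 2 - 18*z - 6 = -d^2 - 4*d + z*(-9*d - 18) - 4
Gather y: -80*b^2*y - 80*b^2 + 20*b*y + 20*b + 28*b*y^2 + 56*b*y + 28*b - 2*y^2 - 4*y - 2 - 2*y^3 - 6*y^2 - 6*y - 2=-80*b^2 + 48*b - 2*y^3 + y^2*(28*b - 8) + y*(-80*b^2 + 76*b - 10) - 4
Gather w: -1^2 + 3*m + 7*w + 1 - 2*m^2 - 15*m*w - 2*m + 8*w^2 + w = -2*m^2 + m + 8*w^2 + w*(8 - 15*m)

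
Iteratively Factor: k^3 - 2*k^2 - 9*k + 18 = (k - 3)*(k^2 + k - 6) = (k - 3)*(k - 2)*(k + 3)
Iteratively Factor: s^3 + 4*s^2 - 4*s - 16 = (s + 2)*(s^2 + 2*s - 8) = (s + 2)*(s + 4)*(s - 2)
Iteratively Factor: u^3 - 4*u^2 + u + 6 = (u - 3)*(u^2 - u - 2) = (u - 3)*(u - 2)*(u + 1)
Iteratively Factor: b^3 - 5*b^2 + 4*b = (b - 4)*(b^2 - b) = b*(b - 4)*(b - 1)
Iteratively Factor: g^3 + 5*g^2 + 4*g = (g + 4)*(g^2 + g) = g*(g + 4)*(g + 1)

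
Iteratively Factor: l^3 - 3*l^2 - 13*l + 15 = (l - 5)*(l^2 + 2*l - 3) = (l - 5)*(l + 3)*(l - 1)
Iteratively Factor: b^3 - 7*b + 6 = (b + 3)*(b^2 - 3*b + 2) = (b - 1)*(b + 3)*(b - 2)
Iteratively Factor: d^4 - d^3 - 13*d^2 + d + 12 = (d - 4)*(d^3 + 3*d^2 - d - 3) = (d - 4)*(d + 1)*(d^2 + 2*d - 3) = (d - 4)*(d - 1)*(d + 1)*(d + 3)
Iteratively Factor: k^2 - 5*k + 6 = (k - 3)*(k - 2)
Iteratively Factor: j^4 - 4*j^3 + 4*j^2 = (j)*(j^3 - 4*j^2 + 4*j) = j^2*(j^2 - 4*j + 4) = j^2*(j - 2)*(j - 2)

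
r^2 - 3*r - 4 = (r - 4)*(r + 1)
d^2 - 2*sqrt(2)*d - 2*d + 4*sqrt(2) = (d - 2)*(d - 2*sqrt(2))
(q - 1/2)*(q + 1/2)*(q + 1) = q^3 + q^2 - q/4 - 1/4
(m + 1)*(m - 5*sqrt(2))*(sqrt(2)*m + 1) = sqrt(2)*m^3 - 9*m^2 + sqrt(2)*m^2 - 9*m - 5*sqrt(2)*m - 5*sqrt(2)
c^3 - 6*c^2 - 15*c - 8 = (c - 8)*(c + 1)^2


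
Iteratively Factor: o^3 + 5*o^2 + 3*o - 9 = (o + 3)*(o^2 + 2*o - 3) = (o - 1)*(o + 3)*(o + 3)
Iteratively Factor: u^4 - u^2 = (u - 1)*(u^3 + u^2) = u*(u - 1)*(u^2 + u) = u*(u - 1)*(u + 1)*(u)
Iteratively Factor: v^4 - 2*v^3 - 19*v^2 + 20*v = (v + 4)*(v^3 - 6*v^2 + 5*v) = v*(v + 4)*(v^2 - 6*v + 5) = v*(v - 1)*(v + 4)*(v - 5)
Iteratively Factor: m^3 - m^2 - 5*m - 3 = (m + 1)*(m^2 - 2*m - 3) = (m + 1)^2*(m - 3)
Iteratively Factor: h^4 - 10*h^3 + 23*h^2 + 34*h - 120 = (h - 5)*(h^3 - 5*h^2 - 2*h + 24) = (h - 5)*(h - 4)*(h^2 - h - 6) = (h - 5)*(h - 4)*(h - 3)*(h + 2)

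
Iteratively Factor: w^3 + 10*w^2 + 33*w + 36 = (w + 3)*(w^2 + 7*w + 12) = (w + 3)*(w + 4)*(w + 3)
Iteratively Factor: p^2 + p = (p)*(p + 1)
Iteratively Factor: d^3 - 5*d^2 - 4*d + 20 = (d - 2)*(d^2 - 3*d - 10) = (d - 2)*(d + 2)*(d - 5)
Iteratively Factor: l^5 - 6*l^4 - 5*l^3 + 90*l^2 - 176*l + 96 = (l - 4)*(l^4 - 2*l^3 - 13*l^2 + 38*l - 24) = (l - 4)*(l - 1)*(l^3 - l^2 - 14*l + 24) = (l - 4)*(l - 3)*(l - 1)*(l^2 + 2*l - 8) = (l - 4)*(l - 3)*(l - 1)*(l + 4)*(l - 2)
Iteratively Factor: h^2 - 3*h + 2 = (h - 2)*(h - 1)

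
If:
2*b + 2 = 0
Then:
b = -1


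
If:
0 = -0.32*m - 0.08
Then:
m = -0.25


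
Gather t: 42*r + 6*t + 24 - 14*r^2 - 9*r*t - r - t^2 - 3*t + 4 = -14*r^2 + 41*r - t^2 + t*(3 - 9*r) + 28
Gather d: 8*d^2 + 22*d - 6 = 8*d^2 + 22*d - 6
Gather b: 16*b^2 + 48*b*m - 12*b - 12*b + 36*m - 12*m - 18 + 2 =16*b^2 + b*(48*m - 24) + 24*m - 16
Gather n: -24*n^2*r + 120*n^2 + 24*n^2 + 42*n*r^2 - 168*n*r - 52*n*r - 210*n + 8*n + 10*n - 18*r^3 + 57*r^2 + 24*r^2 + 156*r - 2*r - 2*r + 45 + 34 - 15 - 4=n^2*(144 - 24*r) + n*(42*r^2 - 220*r - 192) - 18*r^3 + 81*r^2 + 152*r + 60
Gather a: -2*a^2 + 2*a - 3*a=-2*a^2 - a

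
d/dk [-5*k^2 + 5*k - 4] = 5 - 10*k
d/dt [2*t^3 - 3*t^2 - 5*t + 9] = 6*t^2 - 6*t - 5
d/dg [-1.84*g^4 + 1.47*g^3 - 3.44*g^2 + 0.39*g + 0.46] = -7.36*g^3 + 4.41*g^2 - 6.88*g + 0.39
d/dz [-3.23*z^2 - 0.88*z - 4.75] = -6.46*z - 0.88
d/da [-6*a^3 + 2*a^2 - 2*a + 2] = -18*a^2 + 4*a - 2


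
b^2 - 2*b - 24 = (b - 6)*(b + 4)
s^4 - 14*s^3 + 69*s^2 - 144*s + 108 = (s - 6)*(s - 3)^2*(s - 2)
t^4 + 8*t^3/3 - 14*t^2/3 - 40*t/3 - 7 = (t - 7/3)*(t + 1)^2*(t + 3)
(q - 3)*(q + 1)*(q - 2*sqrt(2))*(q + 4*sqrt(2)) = q^4 - 2*q^3 + 2*sqrt(2)*q^3 - 19*q^2 - 4*sqrt(2)*q^2 - 6*sqrt(2)*q + 32*q + 48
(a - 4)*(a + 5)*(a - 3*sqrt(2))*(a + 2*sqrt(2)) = a^4 - sqrt(2)*a^3 + a^3 - 32*a^2 - sqrt(2)*a^2 - 12*a + 20*sqrt(2)*a + 240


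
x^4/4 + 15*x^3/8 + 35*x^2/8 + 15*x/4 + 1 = (x/4 + 1)*(x + 1/2)*(x + 1)*(x + 2)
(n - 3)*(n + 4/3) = n^2 - 5*n/3 - 4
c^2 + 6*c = c*(c + 6)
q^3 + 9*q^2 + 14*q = q*(q + 2)*(q + 7)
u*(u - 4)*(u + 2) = u^3 - 2*u^2 - 8*u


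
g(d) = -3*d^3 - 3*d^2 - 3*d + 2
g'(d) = -9*d^2 - 6*d - 3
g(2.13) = -46.99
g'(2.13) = -56.61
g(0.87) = -4.86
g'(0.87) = -15.03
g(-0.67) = 3.57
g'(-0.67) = -3.02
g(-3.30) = 87.04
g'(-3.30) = -81.21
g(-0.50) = 3.12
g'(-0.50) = -2.25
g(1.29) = -13.30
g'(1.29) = -25.72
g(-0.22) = 2.55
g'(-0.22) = -2.12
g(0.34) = 0.52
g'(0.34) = -6.08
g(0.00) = 2.00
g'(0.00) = -3.00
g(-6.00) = 560.00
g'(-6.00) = -291.00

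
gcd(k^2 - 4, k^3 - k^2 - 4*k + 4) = k^2 - 4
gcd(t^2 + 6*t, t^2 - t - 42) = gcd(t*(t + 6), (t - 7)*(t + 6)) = t + 6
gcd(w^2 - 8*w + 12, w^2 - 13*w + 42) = w - 6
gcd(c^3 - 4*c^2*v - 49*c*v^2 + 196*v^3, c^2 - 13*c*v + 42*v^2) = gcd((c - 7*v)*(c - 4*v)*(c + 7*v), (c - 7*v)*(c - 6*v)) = -c + 7*v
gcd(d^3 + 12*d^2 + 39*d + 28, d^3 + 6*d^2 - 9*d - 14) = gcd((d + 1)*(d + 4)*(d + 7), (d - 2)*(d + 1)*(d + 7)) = d^2 + 8*d + 7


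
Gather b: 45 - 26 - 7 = 12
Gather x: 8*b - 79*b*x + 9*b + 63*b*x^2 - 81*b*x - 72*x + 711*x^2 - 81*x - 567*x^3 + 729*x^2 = 17*b - 567*x^3 + x^2*(63*b + 1440) + x*(-160*b - 153)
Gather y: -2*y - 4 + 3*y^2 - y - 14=3*y^2 - 3*y - 18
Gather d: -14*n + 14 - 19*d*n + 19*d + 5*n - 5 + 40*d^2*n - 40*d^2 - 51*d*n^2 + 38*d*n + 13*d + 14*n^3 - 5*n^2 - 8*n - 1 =d^2*(40*n - 40) + d*(-51*n^2 + 19*n + 32) + 14*n^3 - 5*n^2 - 17*n + 8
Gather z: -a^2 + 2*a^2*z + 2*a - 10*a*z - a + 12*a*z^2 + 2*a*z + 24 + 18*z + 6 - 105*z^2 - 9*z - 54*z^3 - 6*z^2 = -a^2 + a - 54*z^3 + z^2*(12*a - 111) + z*(2*a^2 - 8*a + 9) + 30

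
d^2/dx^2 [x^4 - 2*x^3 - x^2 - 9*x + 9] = 12*x^2 - 12*x - 2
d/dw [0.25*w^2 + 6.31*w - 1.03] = 0.5*w + 6.31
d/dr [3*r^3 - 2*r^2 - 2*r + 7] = 9*r^2 - 4*r - 2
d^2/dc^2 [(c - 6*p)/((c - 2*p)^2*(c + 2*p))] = 2*(3*c^3 - 30*c^2*p - 28*c*p^2 - 40*p^3)/(c^7 - 2*c^6*p - 12*c^5*p^2 + 24*c^4*p^3 + 48*c^3*p^4 - 96*c^2*p^5 - 64*c*p^6 + 128*p^7)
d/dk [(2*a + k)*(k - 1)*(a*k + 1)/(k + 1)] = (-(2*a + k)*(k - 1)*(a*k + 1) + (k + 1)*(a*(2*a + k)*(k - 1) + (2*a + k)*(a*k + 1) + (k - 1)*(a*k + 1)))/(k + 1)^2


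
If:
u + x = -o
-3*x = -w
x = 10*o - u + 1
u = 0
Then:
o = -1/11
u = 0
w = 3/11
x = 1/11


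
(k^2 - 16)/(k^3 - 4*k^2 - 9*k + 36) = (k + 4)/(k^2 - 9)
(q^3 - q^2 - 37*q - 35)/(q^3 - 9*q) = (q^3 - q^2 - 37*q - 35)/(q*(q^2 - 9))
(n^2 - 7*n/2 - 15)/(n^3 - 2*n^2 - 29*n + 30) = (n + 5/2)/(n^2 + 4*n - 5)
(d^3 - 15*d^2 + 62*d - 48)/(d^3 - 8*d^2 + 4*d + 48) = (d^2 - 9*d + 8)/(d^2 - 2*d - 8)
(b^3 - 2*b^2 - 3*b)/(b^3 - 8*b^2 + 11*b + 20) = b*(b - 3)/(b^2 - 9*b + 20)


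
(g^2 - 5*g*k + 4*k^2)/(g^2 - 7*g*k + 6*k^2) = (g - 4*k)/(g - 6*k)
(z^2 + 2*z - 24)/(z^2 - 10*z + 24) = (z + 6)/(z - 6)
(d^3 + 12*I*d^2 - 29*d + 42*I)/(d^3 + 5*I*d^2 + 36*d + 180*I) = (d^2 + 6*I*d + 7)/(d^2 - I*d + 30)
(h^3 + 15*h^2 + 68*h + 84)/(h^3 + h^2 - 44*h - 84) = (h + 7)/(h - 7)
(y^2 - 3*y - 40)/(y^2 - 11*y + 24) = (y + 5)/(y - 3)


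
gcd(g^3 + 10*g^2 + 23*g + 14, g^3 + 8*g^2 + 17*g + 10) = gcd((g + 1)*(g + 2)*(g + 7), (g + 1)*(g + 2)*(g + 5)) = g^2 + 3*g + 2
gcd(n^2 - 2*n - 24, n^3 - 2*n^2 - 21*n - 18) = n - 6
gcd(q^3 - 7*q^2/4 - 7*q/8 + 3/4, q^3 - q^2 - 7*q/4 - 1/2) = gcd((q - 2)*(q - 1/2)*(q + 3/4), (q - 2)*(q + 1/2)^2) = q - 2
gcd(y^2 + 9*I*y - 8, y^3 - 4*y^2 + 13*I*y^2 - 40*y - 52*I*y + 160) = y + 8*I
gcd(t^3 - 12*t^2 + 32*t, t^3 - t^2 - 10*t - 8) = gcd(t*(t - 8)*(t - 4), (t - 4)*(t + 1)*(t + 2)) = t - 4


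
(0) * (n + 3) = 0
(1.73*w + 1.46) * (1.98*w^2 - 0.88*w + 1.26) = 3.4254*w^3 + 1.3684*w^2 + 0.895*w + 1.8396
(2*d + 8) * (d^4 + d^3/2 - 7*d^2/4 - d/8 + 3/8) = 2*d^5 + 9*d^4 + d^3/2 - 57*d^2/4 - d/4 + 3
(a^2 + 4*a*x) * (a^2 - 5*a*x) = a^4 - a^3*x - 20*a^2*x^2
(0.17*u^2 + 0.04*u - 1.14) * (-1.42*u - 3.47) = -0.2414*u^3 - 0.6467*u^2 + 1.48*u + 3.9558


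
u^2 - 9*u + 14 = (u - 7)*(u - 2)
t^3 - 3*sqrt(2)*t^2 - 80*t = t*(t - 8*sqrt(2))*(t + 5*sqrt(2))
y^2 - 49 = (y - 7)*(y + 7)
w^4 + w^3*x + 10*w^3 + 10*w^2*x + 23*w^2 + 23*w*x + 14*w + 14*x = (w + 1)*(w + 2)*(w + 7)*(w + x)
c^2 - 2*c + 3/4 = (c - 3/2)*(c - 1/2)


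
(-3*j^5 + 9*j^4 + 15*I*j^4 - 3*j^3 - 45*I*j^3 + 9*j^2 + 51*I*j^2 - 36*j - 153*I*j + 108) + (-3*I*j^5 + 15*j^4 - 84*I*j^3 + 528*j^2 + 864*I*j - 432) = -3*j^5 - 3*I*j^5 + 24*j^4 + 15*I*j^4 - 3*j^3 - 129*I*j^3 + 537*j^2 + 51*I*j^2 - 36*j + 711*I*j - 324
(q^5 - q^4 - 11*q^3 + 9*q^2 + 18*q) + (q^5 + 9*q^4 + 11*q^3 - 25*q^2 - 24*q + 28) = 2*q^5 + 8*q^4 - 16*q^2 - 6*q + 28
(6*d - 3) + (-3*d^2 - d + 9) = -3*d^2 + 5*d + 6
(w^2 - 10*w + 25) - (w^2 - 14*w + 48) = 4*w - 23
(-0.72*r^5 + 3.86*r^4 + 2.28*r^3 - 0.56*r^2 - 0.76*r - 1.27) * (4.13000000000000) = -2.9736*r^5 + 15.9418*r^4 + 9.4164*r^3 - 2.3128*r^2 - 3.1388*r - 5.2451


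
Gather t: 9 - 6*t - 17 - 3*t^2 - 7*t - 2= -3*t^2 - 13*t - 10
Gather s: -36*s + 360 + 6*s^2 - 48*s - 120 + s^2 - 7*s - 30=7*s^2 - 91*s + 210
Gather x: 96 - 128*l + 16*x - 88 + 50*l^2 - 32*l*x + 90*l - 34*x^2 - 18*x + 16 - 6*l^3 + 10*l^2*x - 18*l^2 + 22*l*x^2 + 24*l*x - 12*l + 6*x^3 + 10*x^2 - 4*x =-6*l^3 + 32*l^2 - 50*l + 6*x^3 + x^2*(22*l - 24) + x*(10*l^2 - 8*l - 6) + 24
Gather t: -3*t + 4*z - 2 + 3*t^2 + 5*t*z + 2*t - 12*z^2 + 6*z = 3*t^2 + t*(5*z - 1) - 12*z^2 + 10*z - 2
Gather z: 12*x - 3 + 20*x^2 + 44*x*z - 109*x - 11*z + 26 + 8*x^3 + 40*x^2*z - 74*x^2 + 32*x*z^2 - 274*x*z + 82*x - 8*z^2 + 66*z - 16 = 8*x^3 - 54*x^2 - 15*x + z^2*(32*x - 8) + z*(40*x^2 - 230*x + 55) + 7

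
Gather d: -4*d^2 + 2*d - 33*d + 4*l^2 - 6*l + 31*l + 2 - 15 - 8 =-4*d^2 - 31*d + 4*l^2 + 25*l - 21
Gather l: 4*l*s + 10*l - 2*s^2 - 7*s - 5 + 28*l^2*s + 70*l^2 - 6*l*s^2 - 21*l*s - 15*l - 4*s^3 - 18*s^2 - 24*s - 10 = l^2*(28*s + 70) + l*(-6*s^2 - 17*s - 5) - 4*s^3 - 20*s^2 - 31*s - 15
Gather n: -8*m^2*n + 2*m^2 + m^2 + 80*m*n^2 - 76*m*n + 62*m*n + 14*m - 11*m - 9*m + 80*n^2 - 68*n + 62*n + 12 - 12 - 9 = 3*m^2 - 6*m + n^2*(80*m + 80) + n*(-8*m^2 - 14*m - 6) - 9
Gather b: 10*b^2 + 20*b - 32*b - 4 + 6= 10*b^2 - 12*b + 2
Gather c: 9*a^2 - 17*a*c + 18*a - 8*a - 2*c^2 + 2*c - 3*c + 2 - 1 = 9*a^2 + 10*a - 2*c^2 + c*(-17*a - 1) + 1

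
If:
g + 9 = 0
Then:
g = -9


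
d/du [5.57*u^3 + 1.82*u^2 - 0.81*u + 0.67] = 16.71*u^2 + 3.64*u - 0.81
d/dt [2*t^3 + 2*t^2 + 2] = 2*t*(3*t + 2)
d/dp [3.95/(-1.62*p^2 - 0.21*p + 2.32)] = (12.798*p + 0.8295)/(1.62*p^2 + 0.21*p - 2.32)^2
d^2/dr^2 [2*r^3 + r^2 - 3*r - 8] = 12*r + 2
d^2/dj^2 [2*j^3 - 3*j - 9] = 12*j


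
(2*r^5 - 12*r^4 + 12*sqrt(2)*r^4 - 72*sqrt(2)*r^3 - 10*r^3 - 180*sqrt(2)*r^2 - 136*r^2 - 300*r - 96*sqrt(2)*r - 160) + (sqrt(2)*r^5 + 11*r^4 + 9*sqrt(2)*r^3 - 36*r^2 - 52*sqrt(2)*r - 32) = sqrt(2)*r^5 + 2*r^5 - r^4 + 12*sqrt(2)*r^4 - 63*sqrt(2)*r^3 - 10*r^3 - 180*sqrt(2)*r^2 - 172*r^2 - 300*r - 148*sqrt(2)*r - 192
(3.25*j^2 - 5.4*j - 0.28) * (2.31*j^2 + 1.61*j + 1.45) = 7.5075*j^4 - 7.2415*j^3 - 4.6283*j^2 - 8.2808*j - 0.406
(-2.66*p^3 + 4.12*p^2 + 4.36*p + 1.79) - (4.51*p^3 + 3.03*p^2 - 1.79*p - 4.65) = -7.17*p^3 + 1.09*p^2 + 6.15*p + 6.44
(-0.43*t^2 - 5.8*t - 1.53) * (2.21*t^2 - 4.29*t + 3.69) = -0.9503*t^4 - 10.9733*t^3 + 19.914*t^2 - 14.8383*t - 5.6457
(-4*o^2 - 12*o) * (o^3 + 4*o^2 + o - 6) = -4*o^5 - 28*o^4 - 52*o^3 + 12*o^2 + 72*o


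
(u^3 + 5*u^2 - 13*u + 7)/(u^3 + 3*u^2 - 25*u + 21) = (u - 1)/(u - 3)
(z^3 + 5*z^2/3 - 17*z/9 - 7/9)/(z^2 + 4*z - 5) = (9*z^2 + 24*z + 7)/(9*(z + 5))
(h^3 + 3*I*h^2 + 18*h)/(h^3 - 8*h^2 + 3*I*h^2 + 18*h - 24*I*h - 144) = h/(h - 8)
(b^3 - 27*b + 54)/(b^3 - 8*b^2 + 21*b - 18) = (b + 6)/(b - 2)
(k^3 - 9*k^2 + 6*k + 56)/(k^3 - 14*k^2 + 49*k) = (k^2 - 2*k - 8)/(k*(k - 7))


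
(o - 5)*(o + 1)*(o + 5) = o^3 + o^2 - 25*o - 25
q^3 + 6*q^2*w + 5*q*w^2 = q*(q + w)*(q + 5*w)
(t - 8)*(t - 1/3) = t^2 - 25*t/3 + 8/3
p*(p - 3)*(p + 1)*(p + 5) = p^4 + 3*p^3 - 13*p^2 - 15*p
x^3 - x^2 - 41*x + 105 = (x - 5)*(x - 3)*(x + 7)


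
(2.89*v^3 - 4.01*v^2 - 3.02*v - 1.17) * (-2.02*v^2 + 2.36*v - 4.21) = -5.8378*v^5 + 14.9206*v^4 - 15.5301*v^3 + 12.1183*v^2 + 9.953*v + 4.9257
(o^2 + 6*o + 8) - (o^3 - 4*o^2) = -o^3 + 5*o^2 + 6*o + 8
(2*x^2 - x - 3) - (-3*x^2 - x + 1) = 5*x^2 - 4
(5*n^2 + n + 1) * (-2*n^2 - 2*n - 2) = -10*n^4 - 12*n^3 - 14*n^2 - 4*n - 2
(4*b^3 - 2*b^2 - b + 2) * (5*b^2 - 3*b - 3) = 20*b^5 - 22*b^4 - 11*b^3 + 19*b^2 - 3*b - 6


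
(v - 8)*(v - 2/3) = v^2 - 26*v/3 + 16/3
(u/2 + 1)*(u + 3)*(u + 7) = u^3/2 + 6*u^2 + 41*u/2 + 21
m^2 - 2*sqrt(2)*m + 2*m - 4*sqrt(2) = (m + 2)*(m - 2*sqrt(2))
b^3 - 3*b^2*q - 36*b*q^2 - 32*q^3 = (b - 8*q)*(b + q)*(b + 4*q)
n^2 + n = n*(n + 1)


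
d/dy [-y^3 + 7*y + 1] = 7 - 3*y^2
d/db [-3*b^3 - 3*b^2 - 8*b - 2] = -9*b^2 - 6*b - 8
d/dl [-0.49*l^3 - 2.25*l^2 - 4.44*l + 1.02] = -1.47*l^2 - 4.5*l - 4.44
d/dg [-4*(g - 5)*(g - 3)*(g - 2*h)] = -12*g^2 + 16*g*h + 64*g - 64*h - 60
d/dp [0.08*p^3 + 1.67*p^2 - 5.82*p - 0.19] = 0.24*p^2 + 3.34*p - 5.82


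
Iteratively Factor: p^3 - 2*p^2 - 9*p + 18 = (p - 3)*(p^2 + p - 6) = (p - 3)*(p - 2)*(p + 3)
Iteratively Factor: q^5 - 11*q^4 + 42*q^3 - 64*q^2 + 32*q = (q - 1)*(q^4 - 10*q^3 + 32*q^2 - 32*q) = (q - 2)*(q - 1)*(q^3 - 8*q^2 + 16*q) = (q - 4)*(q - 2)*(q - 1)*(q^2 - 4*q) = q*(q - 4)*(q - 2)*(q - 1)*(q - 4)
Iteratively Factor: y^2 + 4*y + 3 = (y + 3)*(y + 1)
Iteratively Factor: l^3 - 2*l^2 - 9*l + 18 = (l - 3)*(l^2 + l - 6) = (l - 3)*(l - 2)*(l + 3)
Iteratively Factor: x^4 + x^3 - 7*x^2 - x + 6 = (x - 2)*(x^3 + 3*x^2 - x - 3) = (x - 2)*(x - 1)*(x^2 + 4*x + 3) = (x - 2)*(x - 1)*(x + 1)*(x + 3)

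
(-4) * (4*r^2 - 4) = 16 - 16*r^2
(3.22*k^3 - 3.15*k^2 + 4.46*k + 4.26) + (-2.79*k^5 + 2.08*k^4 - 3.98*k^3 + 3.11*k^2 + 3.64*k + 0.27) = -2.79*k^5 + 2.08*k^4 - 0.76*k^3 - 0.04*k^2 + 8.1*k + 4.53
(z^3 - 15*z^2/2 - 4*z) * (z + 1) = z^4 - 13*z^3/2 - 23*z^2/2 - 4*z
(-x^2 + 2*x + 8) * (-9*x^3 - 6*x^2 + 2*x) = 9*x^5 - 12*x^4 - 86*x^3 - 44*x^2 + 16*x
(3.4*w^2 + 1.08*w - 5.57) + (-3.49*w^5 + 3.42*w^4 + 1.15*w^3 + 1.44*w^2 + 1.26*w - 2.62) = -3.49*w^5 + 3.42*w^4 + 1.15*w^3 + 4.84*w^2 + 2.34*w - 8.19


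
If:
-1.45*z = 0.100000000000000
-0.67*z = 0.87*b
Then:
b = 0.05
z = -0.07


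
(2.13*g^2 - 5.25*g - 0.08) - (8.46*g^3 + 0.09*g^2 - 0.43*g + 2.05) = -8.46*g^3 + 2.04*g^2 - 4.82*g - 2.13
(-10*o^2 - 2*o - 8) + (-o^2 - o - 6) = -11*o^2 - 3*o - 14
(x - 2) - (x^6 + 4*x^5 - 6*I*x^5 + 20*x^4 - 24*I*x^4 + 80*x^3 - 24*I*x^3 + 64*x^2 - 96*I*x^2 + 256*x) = -x^6 - 4*x^5 + 6*I*x^5 - 20*x^4 + 24*I*x^4 - 80*x^3 + 24*I*x^3 - 64*x^2 + 96*I*x^2 - 255*x - 2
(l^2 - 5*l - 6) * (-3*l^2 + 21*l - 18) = -3*l^4 + 36*l^3 - 105*l^2 - 36*l + 108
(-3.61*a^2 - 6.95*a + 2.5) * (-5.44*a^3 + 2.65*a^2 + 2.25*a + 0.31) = 19.6384*a^5 + 28.2415*a^4 - 40.14*a^3 - 10.1316*a^2 + 3.4705*a + 0.775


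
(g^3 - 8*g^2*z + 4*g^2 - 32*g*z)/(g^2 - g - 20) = g*(g - 8*z)/(g - 5)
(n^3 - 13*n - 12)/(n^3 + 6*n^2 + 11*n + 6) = (n - 4)/(n + 2)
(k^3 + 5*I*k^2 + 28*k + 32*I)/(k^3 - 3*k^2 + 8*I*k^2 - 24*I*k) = (k^2 - 3*I*k + 4)/(k*(k - 3))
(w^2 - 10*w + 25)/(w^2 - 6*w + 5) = (w - 5)/(w - 1)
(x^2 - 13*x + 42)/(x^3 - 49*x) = (x - 6)/(x*(x + 7))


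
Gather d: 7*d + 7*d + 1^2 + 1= 14*d + 2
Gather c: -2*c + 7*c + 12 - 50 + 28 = 5*c - 10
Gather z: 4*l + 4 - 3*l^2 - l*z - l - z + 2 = -3*l^2 + 3*l + z*(-l - 1) + 6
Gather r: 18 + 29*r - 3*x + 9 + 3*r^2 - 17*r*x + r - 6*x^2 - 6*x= 3*r^2 + r*(30 - 17*x) - 6*x^2 - 9*x + 27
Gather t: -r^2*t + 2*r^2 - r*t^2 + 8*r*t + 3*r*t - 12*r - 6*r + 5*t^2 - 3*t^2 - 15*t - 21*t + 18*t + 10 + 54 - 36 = 2*r^2 - 18*r + t^2*(2 - r) + t*(-r^2 + 11*r - 18) + 28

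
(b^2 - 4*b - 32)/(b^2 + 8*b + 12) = (b^2 - 4*b - 32)/(b^2 + 8*b + 12)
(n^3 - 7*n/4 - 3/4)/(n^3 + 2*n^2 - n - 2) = (n^2 - n - 3/4)/(n^2 + n - 2)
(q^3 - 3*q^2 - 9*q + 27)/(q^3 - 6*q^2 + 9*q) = (q + 3)/q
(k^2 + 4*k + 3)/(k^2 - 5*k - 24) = (k + 1)/(k - 8)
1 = 1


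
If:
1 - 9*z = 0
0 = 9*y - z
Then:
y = 1/81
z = 1/9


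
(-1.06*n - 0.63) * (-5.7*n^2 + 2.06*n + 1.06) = 6.042*n^3 + 1.4074*n^2 - 2.4214*n - 0.6678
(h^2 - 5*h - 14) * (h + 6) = h^3 + h^2 - 44*h - 84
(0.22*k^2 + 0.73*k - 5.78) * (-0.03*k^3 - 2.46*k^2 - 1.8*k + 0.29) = -0.0066*k^5 - 0.5631*k^4 - 2.0184*k^3 + 12.9686*k^2 + 10.6157*k - 1.6762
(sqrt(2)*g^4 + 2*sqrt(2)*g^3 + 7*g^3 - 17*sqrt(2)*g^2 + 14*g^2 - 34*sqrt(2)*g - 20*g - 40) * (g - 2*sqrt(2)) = sqrt(2)*g^5 + 2*sqrt(2)*g^4 + 3*g^4 - 31*sqrt(2)*g^3 + 6*g^3 - 62*sqrt(2)*g^2 + 48*g^2 + 40*sqrt(2)*g + 96*g + 80*sqrt(2)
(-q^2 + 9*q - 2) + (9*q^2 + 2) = 8*q^2 + 9*q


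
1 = 1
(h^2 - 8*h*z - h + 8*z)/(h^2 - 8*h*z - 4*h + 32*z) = (h - 1)/(h - 4)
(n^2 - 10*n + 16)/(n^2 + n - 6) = (n - 8)/(n + 3)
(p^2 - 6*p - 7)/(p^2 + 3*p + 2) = (p - 7)/(p + 2)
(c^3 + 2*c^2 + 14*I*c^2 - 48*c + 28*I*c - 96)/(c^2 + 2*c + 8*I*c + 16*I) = c + 6*I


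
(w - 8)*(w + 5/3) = w^2 - 19*w/3 - 40/3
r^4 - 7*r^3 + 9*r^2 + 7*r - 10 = (r - 5)*(r - 2)*(r - 1)*(r + 1)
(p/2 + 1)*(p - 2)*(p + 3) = p^3/2 + 3*p^2/2 - 2*p - 6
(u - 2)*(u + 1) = u^2 - u - 2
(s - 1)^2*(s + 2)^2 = s^4 + 2*s^3 - 3*s^2 - 4*s + 4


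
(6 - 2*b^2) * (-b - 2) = 2*b^3 + 4*b^2 - 6*b - 12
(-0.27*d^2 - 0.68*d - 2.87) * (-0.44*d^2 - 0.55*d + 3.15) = 0.1188*d^4 + 0.4477*d^3 + 0.7863*d^2 - 0.5635*d - 9.0405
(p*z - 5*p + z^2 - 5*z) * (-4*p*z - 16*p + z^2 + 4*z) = -4*p^2*z^2 + 4*p^2*z + 80*p^2 - 3*p*z^3 + 3*p*z^2 + 60*p*z + z^4 - z^3 - 20*z^2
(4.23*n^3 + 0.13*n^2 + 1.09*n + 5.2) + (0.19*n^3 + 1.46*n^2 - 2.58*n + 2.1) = 4.42*n^3 + 1.59*n^2 - 1.49*n + 7.3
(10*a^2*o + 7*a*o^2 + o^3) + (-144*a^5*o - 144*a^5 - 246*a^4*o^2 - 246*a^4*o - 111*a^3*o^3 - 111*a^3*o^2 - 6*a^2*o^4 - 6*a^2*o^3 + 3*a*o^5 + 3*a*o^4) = -144*a^5*o - 144*a^5 - 246*a^4*o^2 - 246*a^4*o - 111*a^3*o^3 - 111*a^3*o^2 - 6*a^2*o^4 - 6*a^2*o^3 + 10*a^2*o + 3*a*o^5 + 3*a*o^4 + 7*a*o^2 + o^3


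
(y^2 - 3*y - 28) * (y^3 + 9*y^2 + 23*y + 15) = y^5 + 6*y^4 - 32*y^3 - 306*y^2 - 689*y - 420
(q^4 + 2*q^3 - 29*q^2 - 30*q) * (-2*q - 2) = -2*q^5 - 6*q^4 + 54*q^3 + 118*q^2 + 60*q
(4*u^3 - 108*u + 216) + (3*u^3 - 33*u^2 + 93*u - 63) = 7*u^3 - 33*u^2 - 15*u + 153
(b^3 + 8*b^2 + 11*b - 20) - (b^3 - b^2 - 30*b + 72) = 9*b^2 + 41*b - 92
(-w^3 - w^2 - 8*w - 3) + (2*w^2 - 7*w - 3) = -w^3 + w^2 - 15*w - 6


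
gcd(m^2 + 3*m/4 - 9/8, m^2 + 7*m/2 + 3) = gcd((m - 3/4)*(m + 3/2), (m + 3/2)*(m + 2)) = m + 3/2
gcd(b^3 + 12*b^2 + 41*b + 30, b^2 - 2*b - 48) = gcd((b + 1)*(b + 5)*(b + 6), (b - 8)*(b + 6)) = b + 6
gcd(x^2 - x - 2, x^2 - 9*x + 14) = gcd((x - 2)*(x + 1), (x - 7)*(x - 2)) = x - 2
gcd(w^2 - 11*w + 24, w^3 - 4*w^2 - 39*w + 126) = w - 3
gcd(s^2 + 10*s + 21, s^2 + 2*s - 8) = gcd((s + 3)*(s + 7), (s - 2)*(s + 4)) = 1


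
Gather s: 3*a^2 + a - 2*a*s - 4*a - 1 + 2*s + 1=3*a^2 - 3*a + s*(2 - 2*a)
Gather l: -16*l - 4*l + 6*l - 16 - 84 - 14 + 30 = -14*l - 84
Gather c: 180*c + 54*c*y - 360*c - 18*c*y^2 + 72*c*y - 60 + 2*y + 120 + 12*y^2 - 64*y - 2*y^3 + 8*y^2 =c*(-18*y^2 + 126*y - 180) - 2*y^3 + 20*y^2 - 62*y + 60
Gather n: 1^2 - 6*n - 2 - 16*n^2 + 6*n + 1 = -16*n^2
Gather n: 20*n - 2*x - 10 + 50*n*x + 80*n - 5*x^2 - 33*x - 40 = n*(50*x + 100) - 5*x^2 - 35*x - 50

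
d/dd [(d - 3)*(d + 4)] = 2*d + 1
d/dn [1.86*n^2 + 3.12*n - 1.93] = 3.72*n + 3.12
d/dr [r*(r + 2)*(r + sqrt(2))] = r*(r + 2) + r*(r + sqrt(2)) + (r + 2)*(r + sqrt(2))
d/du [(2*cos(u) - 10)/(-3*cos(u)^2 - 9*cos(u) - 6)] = 2*(sin(u)^2 + 10*cos(u) + 16)*sin(u)/(3*(cos(u)^2 + 3*cos(u) + 2)^2)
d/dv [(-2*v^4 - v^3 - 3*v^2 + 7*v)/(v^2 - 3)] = (-4*v^5 - v^4 + 24*v^3 + 2*v^2 + 18*v - 21)/(v^4 - 6*v^2 + 9)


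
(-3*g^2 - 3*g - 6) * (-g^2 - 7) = 3*g^4 + 3*g^3 + 27*g^2 + 21*g + 42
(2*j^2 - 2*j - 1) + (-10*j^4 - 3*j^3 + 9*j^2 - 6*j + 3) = -10*j^4 - 3*j^3 + 11*j^2 - 8*j + 2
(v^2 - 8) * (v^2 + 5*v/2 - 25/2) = v^4 + 5*v^3/2 - 41*v^2/2 - 20*v + 100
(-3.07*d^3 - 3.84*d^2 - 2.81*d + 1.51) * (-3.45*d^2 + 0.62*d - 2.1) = 10.5915*d^5 + 11.3446*d^4 + 13.7607*d^3 + 1.1123*d^2 + 6.8372*d - 3.171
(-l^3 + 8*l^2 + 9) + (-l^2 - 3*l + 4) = -l^3 + 7*l^2 - 3*l + 13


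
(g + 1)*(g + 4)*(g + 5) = g^3 + 10*g^2 + 29*g + 20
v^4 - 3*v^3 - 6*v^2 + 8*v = v*(v - 4)*(v - 1)*(v + 2)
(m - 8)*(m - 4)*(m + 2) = m^3 - 10*m^2 + 8*m + 64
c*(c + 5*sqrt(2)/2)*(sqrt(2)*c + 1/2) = sqrt(2)*c^3 + 11*c^2/2 + 5*sqrt(2)*c/4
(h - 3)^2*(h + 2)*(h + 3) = h^4 - h^3 - 15*h^2 + 9*h + 54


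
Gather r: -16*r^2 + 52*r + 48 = -16*r^2 + 52*r + 48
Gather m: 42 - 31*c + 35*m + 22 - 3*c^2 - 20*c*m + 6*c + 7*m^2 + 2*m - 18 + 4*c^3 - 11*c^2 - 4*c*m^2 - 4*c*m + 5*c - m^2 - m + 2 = 4*c^3 - 14*c^2 - 20*c + m^2*(6 - 4*c) + m*(36 - 24*c) + 48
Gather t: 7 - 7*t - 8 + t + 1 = -6*t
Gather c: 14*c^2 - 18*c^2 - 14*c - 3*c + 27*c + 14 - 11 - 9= -4*c^2 + 10*c - 6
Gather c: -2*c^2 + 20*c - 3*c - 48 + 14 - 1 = -2*c^2 + 17*c - 35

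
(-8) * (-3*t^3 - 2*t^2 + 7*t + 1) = 24*t^3 + 16*t^2 - 56*t - 8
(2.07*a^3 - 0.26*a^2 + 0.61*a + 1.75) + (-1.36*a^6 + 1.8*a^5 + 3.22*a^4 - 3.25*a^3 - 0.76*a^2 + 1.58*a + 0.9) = -1.36*a^6 + 1.8*a^5 + 3.22*a^4 - 1.18*a^3 - 1.02*a^2 + 2.19*a + 2.65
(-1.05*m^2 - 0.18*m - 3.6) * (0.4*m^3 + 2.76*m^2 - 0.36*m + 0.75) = -0.42*m^5 - 2.97*m^4 - 1.5588*m^3 - 10.6587*m^2 + 1.161*m - 2.7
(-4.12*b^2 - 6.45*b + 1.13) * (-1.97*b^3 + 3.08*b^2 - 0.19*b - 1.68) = 8.1164*b^5 + 0.0168999999999997*b^4 - 21.3093*b^3 + 11.6275*b^2 + 10.6213*b - 1.8984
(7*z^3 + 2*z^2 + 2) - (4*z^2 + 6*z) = 7*z^3 - 2*z^2 - 6*z + 2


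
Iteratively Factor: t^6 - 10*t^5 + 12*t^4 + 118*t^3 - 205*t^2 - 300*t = (t + 1)*(t^5 - 11*t^4 + 23*t^3 + 95*t^2 - 300*t) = (t - 5)*(t + 1)*(t^4 - 6*t^3 - 7*t^2 + 60*t) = (t - 5)*(t + 1)*(t + 3)*(t^3 - 9*t^2 + 20*t) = (t - 5)*(t - 4)*(t + 1)*(t + 3)*(t^2 - 5*t) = t*(t - 5)*(t - 4)*(t + 1)*(t + 3)*(t - 5)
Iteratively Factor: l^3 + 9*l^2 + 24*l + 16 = (l + 1)*(l^2 + 8*l + 16) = (l + 1)*(l + 4)*(l + 4)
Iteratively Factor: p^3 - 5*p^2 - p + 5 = (p + 1)*(p^2 - 6*p + 5) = (p - 1)*(p + 1)*(p - 5)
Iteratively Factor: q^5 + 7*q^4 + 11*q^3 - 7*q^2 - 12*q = (q + 3)*(q^4 + 4*q^3 - q^2 - 4*q) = (q - 1)*(q + 3)*(q^3 + 5*q^2 + 4*q) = (q - 1)*(q + 1)*(q + 3)*(q^2 + 4*q) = q*(q - 1)*(q + 1)*(q + 3)*(q + 4)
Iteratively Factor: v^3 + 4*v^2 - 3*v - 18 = (v + 3)*(v^2 + v - 6) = (v + 3)^2*(v - 2)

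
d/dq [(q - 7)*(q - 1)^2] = 3*(q - 5)*(q - 1)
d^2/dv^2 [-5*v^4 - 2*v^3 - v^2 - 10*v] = -60*v^2 - 12*v - 2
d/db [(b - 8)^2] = 2*b - 16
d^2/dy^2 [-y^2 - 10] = -2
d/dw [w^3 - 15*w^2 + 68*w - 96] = 3*w^2 - 30*w + 68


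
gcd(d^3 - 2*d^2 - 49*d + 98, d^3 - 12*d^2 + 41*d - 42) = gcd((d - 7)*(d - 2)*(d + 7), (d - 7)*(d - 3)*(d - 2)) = d^2 - 9*d + 14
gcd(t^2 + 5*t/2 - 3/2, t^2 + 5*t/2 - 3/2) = t^2 + 5*t/2 - 3/2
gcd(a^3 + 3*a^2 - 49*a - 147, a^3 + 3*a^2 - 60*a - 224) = a + 7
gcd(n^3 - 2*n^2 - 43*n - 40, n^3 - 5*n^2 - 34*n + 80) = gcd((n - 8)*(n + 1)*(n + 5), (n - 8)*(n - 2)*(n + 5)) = n^2 - 3*n - 40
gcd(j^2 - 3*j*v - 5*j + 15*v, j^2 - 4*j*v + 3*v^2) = -j + 3*v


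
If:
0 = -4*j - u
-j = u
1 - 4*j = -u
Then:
No Solution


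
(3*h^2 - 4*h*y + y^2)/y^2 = 3*h^2/y^2 - 4*h/y + 1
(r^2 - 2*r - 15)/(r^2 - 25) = (r + 3)/(r + 5)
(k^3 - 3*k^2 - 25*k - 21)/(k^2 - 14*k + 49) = (k^2 + 4*k + 3)/(k - 7)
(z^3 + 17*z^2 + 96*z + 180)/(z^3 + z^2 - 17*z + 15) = (z^2 + 12*z + 36)/(z^2 - 4*z + 3)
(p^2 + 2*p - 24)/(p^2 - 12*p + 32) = (p + 6)/(p - 8)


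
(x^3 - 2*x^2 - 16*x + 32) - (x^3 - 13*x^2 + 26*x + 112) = 11*x^2 - 42*x - 80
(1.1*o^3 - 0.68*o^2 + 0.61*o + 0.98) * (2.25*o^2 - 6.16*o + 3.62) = 2.475*o^5 - 8.306*o^4 + 9.5433*o^3 - 4.0142*o^2 - 3.8286*o + 3.5476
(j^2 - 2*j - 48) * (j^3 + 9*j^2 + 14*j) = j^5 + 7*j^4 - 52*j^3 - 460*j^2 - 672*j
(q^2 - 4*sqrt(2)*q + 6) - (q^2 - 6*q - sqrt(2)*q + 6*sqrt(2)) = -3*sqrt(2)*q + 6*q - 6*sqrt(2) + 6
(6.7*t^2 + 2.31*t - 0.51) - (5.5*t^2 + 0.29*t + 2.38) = 1.2*t^2 + 2.02*t - 2.89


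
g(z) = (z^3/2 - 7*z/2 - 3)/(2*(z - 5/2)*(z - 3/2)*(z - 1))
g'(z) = (3*z^2/2 - 7/2)/(2*(z - 5/2)*(z - 3/2)*(z - 1)) - (z^3/2 - 7*z/2 - 3)/(2*(z - 5/2)*(z - 3/2)*(z - 1)^2) - (z^3/2 - 7*z/2 - 3)/(2*(z - 5/2)*(z - 3/2)^2*(z - 1)) - (z^3/2 - 7*z/2 - 3)/(2*(z - 5/2)^2*(z - 3/2)*(z - 1))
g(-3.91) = 0.06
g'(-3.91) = -0.03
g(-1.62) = -0.01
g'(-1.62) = -0.01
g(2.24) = 10.94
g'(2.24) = 10.03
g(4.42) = 0.64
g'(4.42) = -0.07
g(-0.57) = 0.06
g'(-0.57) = 0.23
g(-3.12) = 0.03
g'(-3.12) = -0.03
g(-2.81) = 0.02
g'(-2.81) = -0.03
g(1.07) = -71.24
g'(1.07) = 781.48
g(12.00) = 0.37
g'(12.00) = -0.01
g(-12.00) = 0.16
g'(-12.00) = -0.00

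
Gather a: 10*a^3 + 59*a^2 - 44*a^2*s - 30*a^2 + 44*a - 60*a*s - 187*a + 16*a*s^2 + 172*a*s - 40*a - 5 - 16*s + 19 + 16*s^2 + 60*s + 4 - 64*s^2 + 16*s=10*a^3 + a^2*(29 - 44*s) + a*(16*s^2 + 112*s - 183) - 48*s^2 + 60*s + 18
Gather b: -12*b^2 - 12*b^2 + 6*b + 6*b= -24*b^2 + 12*b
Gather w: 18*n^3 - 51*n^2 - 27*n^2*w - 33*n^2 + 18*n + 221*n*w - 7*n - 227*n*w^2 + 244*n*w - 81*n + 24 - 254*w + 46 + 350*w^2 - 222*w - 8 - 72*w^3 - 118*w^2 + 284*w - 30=18*n^3 - 84*n^2 - 70*n - 72*w^3 + w^2*(232 - 227*n) + w*(-27*n^2 + 465*n - 192) + 32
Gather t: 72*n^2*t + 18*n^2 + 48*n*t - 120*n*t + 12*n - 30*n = 18*n^2 - 18*n + t*(72*n^2 - 72*n)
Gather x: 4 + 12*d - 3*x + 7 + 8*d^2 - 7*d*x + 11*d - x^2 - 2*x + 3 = 8*d^2 + 23*d - x^2 + x*(-7*d - 5) + 14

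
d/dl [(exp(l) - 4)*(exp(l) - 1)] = (2*exp(l) - 5)*exp(l)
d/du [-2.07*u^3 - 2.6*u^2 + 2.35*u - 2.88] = -6.21*u^2 - 5.2*u + 2.35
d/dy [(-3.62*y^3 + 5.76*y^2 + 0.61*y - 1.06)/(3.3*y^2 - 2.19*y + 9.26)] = (-11.946*y^4 + 15.8556*y^3 - 115.191*y^2 + 113.6712*y + 3.3272)/(10.89*y^4 - 14.454*y^3 + 65.9121*y^2 - 40.5588*y + 85.7476)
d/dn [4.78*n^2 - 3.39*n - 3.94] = 9.56*n - 3.39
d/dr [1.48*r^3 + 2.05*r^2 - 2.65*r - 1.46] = 4.44*r^2 + 4.1*r - 2.65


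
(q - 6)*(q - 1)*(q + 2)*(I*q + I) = I*q^4 - 4*I*q^3 - 13*I*q^2 + 4*I*q + 12*I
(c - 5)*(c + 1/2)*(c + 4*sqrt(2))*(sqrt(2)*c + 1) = sqrt(2)*c^4 - 9*sqrt(2)*c^3/2 + 9*c^3 - 81*c^2/2 + 3*sqrt(2)*c^2/2 - 18*sqrt(2)*c - 45*c/2 - 10*sqrt(2)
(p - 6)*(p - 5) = p^2 - 11*p + 30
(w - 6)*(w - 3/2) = w^2 - 15*w/2 + 9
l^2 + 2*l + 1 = (l + 1)^2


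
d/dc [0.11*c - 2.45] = 0.110000000000000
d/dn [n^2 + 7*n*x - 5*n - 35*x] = 2*n + 7*x - 5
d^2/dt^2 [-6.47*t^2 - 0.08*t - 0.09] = -12.9400000000000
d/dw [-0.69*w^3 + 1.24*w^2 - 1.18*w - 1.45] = -2.07*w^2 + 2.48*w - 1.18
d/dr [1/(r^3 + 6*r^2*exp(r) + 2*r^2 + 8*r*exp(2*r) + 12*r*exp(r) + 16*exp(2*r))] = (-6*r^2*exp(r) - 3*r^2 - 16*r*exp(2*r) - 24*r*exp(r) - 4*r - 40*exp(2*r) - 12*exp(r))/(r^3 + 6*r^2*exp(r) + 2*r^2 + 8*r*exp(2*r) + 12*r*exp(r) + 16*exp(2*r))^2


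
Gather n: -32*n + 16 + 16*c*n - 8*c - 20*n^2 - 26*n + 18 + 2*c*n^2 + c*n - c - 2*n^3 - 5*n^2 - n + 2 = -9*c - 2*n^3 + n^2*(2*c - 25) + n*(17*c - 59) + 36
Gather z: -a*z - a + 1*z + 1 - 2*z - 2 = -a + z*(-a - 1) - 1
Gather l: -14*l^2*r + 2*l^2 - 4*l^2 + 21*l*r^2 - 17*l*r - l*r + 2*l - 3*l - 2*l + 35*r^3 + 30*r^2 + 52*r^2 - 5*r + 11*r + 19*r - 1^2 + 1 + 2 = l^2*(-14*r - 2) + l*(21*r^2 - 18*r - 3) + 35*r^3 + 82*r^2 + 25*r + 2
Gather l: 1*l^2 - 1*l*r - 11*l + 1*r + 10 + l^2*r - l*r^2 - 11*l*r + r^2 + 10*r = l^2*(r + 1) + l*(-r^2 - 12*r - 11) + r^2 + 11*r + 10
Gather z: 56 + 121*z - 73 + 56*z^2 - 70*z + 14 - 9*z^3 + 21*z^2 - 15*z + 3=-9*z^3 + 77*z^2 + 36*z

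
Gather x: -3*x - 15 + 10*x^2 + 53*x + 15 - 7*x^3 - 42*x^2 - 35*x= -7*x^3 - 32*x^2 + 15*x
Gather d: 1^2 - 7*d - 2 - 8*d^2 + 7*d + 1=-8*d^2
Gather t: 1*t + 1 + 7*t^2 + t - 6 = 7*t^2 + 2*t - 5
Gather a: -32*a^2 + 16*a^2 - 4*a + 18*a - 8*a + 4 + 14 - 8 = -16*a^2 + 6*a + 10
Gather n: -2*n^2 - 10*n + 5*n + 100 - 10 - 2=-2*n^2 - 5*n + 88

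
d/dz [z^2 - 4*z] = 2*z - 4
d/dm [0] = 0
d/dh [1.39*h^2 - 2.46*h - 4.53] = 2.78*h - 2.46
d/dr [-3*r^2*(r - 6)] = 9*r*(4 - r)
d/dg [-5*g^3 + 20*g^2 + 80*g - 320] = -15*g^2 + 40*g + 80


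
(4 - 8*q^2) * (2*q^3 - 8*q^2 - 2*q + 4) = -16*q^5 + 64*q^4 + 24*q^3 - 64*q^2 - 8*q + 16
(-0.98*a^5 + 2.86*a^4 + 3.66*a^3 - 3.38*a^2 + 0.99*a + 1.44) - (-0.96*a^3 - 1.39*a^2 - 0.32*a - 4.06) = -0.98*a^5 + 2.86*a^4 + 4.62*a^3 - 1.99*a^2 + 1.31*a + 5.5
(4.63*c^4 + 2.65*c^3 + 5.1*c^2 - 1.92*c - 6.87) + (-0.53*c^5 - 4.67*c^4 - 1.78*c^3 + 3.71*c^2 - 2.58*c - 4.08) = -0.53*c^5 - 0.04*c^4 + 0.87*c^3 + 8.81*c^2 - 4.5*c - 10.95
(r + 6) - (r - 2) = 8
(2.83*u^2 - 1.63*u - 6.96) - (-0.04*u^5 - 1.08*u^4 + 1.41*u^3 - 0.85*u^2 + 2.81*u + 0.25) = 0.04*u^5 + 1.08*u^4 - 1.41*u^3 + 3.68*u^2 - 4.44*u - 7.21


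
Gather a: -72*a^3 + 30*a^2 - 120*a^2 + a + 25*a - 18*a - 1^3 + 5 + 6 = -72*a^3 - 90*a^2 + 8*a + 10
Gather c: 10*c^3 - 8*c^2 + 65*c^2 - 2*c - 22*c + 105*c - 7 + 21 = 10*c^3 + 57*c^2 + 81*c + 14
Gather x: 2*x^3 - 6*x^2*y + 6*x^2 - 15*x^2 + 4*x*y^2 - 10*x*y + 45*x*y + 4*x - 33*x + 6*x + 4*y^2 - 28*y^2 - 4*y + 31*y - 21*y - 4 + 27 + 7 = 2*x^3 + x^2*(-6*y - 9) + x*(4*y^2 + 35*y - 23) - 24*y^2 + 6*y + 30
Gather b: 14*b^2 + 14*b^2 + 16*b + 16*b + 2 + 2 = 28*b^2 + 32*b + 4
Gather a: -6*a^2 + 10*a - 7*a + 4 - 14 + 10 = -6*a^2 + 3*a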